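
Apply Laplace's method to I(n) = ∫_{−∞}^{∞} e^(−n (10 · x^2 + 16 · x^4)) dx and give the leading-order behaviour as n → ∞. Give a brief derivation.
I(n) ~ sqrt(π/(10n))

φ(x) = 10 · x^2 + 16 · x^4 has its unique global minimum at x* = 0 (since φ'(x) = 20x + 64x^3 = 0 only at x = 0 for real x with both coefficients positive, and φ → ∞ as |x| → ∞). At x* = 0, φ(0) = 0 and φ''(0) = 20. Laplace's method then gives
  I(n) ~ sqrt(2π / (n · φ''(0))) · e^(−n φ(0)) = sqrt(2π / (20n)) = sqrt(π/(10n)).
The 16 · x^4 term contributes only at subleading order (an O(1/n) relative correction).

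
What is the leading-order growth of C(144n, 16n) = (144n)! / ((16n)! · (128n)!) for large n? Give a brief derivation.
C(144n, 16n) ~ (387420489/16777216)^(16n) · sqrt(9/(16π·16n))

Write N = 16n. Apply Stirling to each factorial:
  (9N)! ~ sqrt(2π·9N) · (9N/e)^(9N),
  N! ~ sqrt(2π N) · (N/e)^N,
  (8N)! ~ sqrt(2π·8N) · (8N/e)^(8N).
The exponential factors combine to (9N)^(9N) / (N^N · (8N)^(8N)) = 9^(9N)/8^(8N) = (9^9/8^8)^N = (387420489/16777216)^N.
The square-root prefactors combine to sqrt(2π·9N) / (sqrt(2π N)·sqrt(2π·8N)) = sqrt(9 / (2π·8·N)) = sqrt(9/(16π·16n)).
Substituting N = 16n: C(144n, 16n) ~ (387420489/16777216)^(16n) · sqrt(9/(16π·16n)).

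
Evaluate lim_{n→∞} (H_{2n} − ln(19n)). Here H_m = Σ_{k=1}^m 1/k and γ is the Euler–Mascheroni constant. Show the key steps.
lim = ln(2/19) + γ

By Euler-Maclaurin, H_m = ln m + γ + O(1/m). So
  H_{2n} − ln(19n) = ln(2n) + γ − ln(19n) + O(1/n)
                       = ln(2/19) + γ + O(1/n).
Hence the limit is ln(2/19) + γ.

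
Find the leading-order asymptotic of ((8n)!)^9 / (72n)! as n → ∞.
((8n)!)^9/(72n)! ~ ((2π·8n)^(8/2) / 3) · 9^(−9·8n)  →  0

Write N = 8n. Stirling: N! ~ sqrt(2π N)(N/e)^N and (9N)! ~ sqrt(2π·9N)·(9N/e)^(9N).
  (N!)^9/(9N)! ~ (2π N)^(9/2) (N/e)^(9N) / [sqrt(2π·9N) (9N/e)^(9N)]
     = (2π N)^(9/2) / sqrt(2π·9N) · (N/(9N))^(9N)
     = (2π N)^((9−1)/2) / 3 · 9^(−9N).
Since 9^9 > 1, the factor 9^(−9N) decays exponentially, so the ratio → 0. Substituting N = 8n gives the stated form.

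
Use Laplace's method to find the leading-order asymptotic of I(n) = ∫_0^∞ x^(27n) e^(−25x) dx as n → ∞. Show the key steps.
I(n) ~ (sqrt(2π·27n) / 25) · (27n/(25e))^(27n)

Write the integrand as exp(27n ln x − 25x) and set f(x) = 27n ln x − 25x. Then f'(x) = 27n/x − 25 = 0 at x* = 27n/25, and f''(x*) = −27n/x*^2 = −25^2/(27n). Laplace's method (interior maximum) gives
  I(n) ~ e^(f(x*)) · sqrt(2π / |f''(x*)|)
        = exp(27n ln(27n/25) − 27n) · sqrt(2π · 27n / 25^2)
        = (27n/25)^(27n) e^(−27n) · sqrt(2π·27n) / 25
        = (sqrt(2π·27n) / 25) · (27n/(25e))^(27n).
This matches Γ(27n+1)/25^(27n+1) with Stirling applied to Γ.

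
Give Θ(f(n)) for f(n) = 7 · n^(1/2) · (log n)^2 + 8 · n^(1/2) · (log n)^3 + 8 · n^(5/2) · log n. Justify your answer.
f(n) ∈ Θ(n^(5/2) · log n)

Compare the terms by growth order. For large n, n^a · (log n)^b dominates n^a' · (log n)^b' iff a > a', or (a = a' and b > b'). Ranking the 3 terms shows the dominant one is 8 · n^(5/2) · log n. Hence f(n) ∈ Θ(n^(5/2) · log n).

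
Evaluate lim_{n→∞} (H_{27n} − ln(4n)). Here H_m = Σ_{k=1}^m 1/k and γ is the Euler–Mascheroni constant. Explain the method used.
lim = ln(27/4) + γ

By Euler-Maclaurin, H_m = ln m + γ + O(1/m). So
  H_{27n} − ln(4n) = ln(27n) + γ − ln(4n) + O(1/n)
                       = ln(27/4) + γ + O(1/n).
Hence the limit is ln(27/4) + γ.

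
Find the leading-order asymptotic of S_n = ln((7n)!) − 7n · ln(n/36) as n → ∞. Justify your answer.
S_n ~ 7n · (ln 252 − 1) + O(ln n)

Stirling: ln((7n)!) = 7n ln(7n) − 7n + O(ln n).
  S_n = 7n ln(7n) − 7n − 7n ln(n/36) + O(ln n)
      = 7n ln(7n) − 7n ln n + 7n ln 36 − 7n + O(ln n)
      = 7n ln 7 + 7n ln 36 − 7n + O(ln n)
      = 7n (ln 252 − 1) + O(ln n).
Numerically ln(252) − 1 ≈ 4.5294.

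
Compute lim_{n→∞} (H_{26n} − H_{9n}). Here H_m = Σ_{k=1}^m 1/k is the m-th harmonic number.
lim = ln(26/9)

Euler-Maclaurin gives H_m = ln m + γ + 1/(2m) + O(1/m^2). The γ and O(1/m) terms cancel in the difference:
  H_{26n} − H_{9n} = ln(26n) − ln(9n) + O(1/n) = ln(26/9) + O(1/n).
Hence the limit is ln(26/9).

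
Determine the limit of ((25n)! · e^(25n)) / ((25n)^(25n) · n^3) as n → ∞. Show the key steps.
lim = 0

Stirling: (25n)! ~ sqrt(2π·25n) · (25n/e)^(25n). Hence
  (25n)! · e^(25n) / (25n)^(25n) ~ sqrt(2π·25n).
Dividing by n^3: sqrt(2π·25n) / n^3 = sqrt(2π·25) · n^((1−6)/2), so the expression behaves like sqrt(2π·25) · n^((1−6)/2) → 0.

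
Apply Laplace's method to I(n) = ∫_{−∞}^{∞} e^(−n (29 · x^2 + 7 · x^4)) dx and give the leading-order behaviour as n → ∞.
I(n) ~ sqrt(π/(29n))

φ(x) = 29 · x^2 + 7 · x^4 has its unique global minimum at x* = 0 (since φ'(x) = 58x + 28x^3 = 0 only at x = 0 for real x with both coefficients positive, and φ → ∞ as |x| → ∞). At x* = 0, φ(0) = 0 and φ''(0) = 58. Laplace's method then gives
  I(n) ~ sqrt(2π / (n · φ''(0))) · e^(−n φ(0)) = sqrt(2π / (58n)) = sqrt(π/(29n)).
The 7 · x^4 term contributes only at subleading order (an O(1/n) relative correction).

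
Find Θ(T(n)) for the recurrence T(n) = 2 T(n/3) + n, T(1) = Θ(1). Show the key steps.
T(n) = Θ(n)

log_3 2 ≈ 0.631. f(n) = n dominates n^(log_3 2) since 1 > 0.631, and the regularity condition a·f(n/b) = 2·(n/3)^1 = (2/3)·n ≤ c·f(n) holds with c = 2/3 ≈ 0.667 < 1. So this is Case 3: T(n) = Θ(f(n)) = Θ(n).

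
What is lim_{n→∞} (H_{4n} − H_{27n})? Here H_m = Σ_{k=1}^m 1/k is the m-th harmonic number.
lim = ln(4/27)

Euler-Maclaurin gives H_m = ln m + γ + 1/(2m) + O(1/m^2). The γ and O(1/m) terms cancel in the difference:
  H_{4n} − H_{27n} = ln(4n) − ln(27n) + O(1/n) = ln(4/27) + O(1/n).
Hence the limit is ln(4/27).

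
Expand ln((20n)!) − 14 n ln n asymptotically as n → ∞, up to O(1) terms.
ln((20n)!) − 14 n ln n = 6 n ln n + 20(ln 20 − 1) n + (1/2) ln(2π·20n) + O(1/n)

Stirling: ln((20n)!) = 20n ln(20n) − 20n + (1/2) ln(2π·20n) + O(1/n).
Expand 20n ln(20n) = 20n (ln n + ln 20) = 20n ln n + 20n ln 20.
Subtract 14n ln n: leading term is (20 − 14) n ln n = 6 n ln n. The next term is 20n ln 20 − 20n = 20(ln 20 − 1) n. Then the (1/2) ln(2π·20n) correction.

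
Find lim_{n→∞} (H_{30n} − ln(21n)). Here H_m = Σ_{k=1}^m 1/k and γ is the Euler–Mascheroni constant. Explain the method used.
lim = ln(10/7) + γ

By Euler-Maclaurin, H_m = ln m + γ + O(1/m). So
  H_{30n} − ln(21n) = ln(30n) + γ − ln(21n) + O(1/n)
                       = ln(30/21) + γ + O(1/n).
Hence the limit is ln(30/21) + γ (= ln(10/7)).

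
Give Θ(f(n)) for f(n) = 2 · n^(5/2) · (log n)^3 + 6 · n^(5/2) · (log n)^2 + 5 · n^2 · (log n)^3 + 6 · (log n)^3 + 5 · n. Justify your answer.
f(n) ∈ Θ(n^(5/2) · (log n)^3)

Compare the terms by growth order. For large n, n^a · (log n)^b dominates n^a' · (log n)^b' iff a > a', or (a = a' and b > b'). Ranking the 5 terms shows the dominant one is 2 · n^(5/2) · (log n)^3. Hence f(n) ∈ Θ(n^(5/2) · (log n)^3).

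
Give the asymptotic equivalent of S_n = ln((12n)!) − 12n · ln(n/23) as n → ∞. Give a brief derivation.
S_n ~ 12n · (ln 276 − 1) + O(ln n)

Stirling: ln((12n)!) = 12n ln(12n) − 12n + O(ln n).
  S_n = 12n ln(12n) − 12n − 12n ln(n/23) + O(ln n)
      = 12n ln(12n) − 12n ln n + 12n ln 23 − 12n + O(ln n)
      = 12n ln 12 + 12n ln 23 − 12n + O(ln n)
      = 12n (ln 276 − 1) + O(ln n).
Numerically ln(276) − 1 ≈ 4.6204.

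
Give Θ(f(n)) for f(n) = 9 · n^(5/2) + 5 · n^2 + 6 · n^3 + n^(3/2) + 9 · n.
f(n) ∈ Θ(n^3)

Compare the terms by growth order. For large n, n^a · (log n)^b dominates n^a' · (log n)^b' iff a > a', or (a = a' and b > b'). Ranking the 5 terms shows the dominant one is 6 · n^3. Hence f(n) ∈ Θ(n^3).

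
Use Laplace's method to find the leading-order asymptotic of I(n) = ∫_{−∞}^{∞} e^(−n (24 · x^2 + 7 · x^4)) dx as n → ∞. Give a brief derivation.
I(n) ~ sqrt(π/(24n))

φ(x) = 24 · x^2 + 7 · x^4 has its unique global minimum at x* = 0 (since φ'(x) = 48x + 28x^3 = 0 only at x = 0 for real x with both coefficients positive, and φ → ∞ as |x| → ∞). At x* = 0, φ(0) = 0 and φ''(0) = 48. Laplace's method then gives
  I(n) ~ sqrt(2π / (n · φ''(0))) · e^(−n φ(0)) = sqrt(2π / (48n)) = sqrt(π/(24n)).
The 7 · x^4 term contributes only at subleading order (an O(1/n) relative correction).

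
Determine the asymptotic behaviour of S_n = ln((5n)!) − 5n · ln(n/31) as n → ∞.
S_n ~ 5n · (ln 155 − 1) + O(ln n)

Stirling: ln((5n)!) = 5n ln(5n) − 5n + O(ln n).
  S_n = 5n ln(5n) − 5n − 5n ln(n/31) + O(ln n)
      = 5n ln(5n) − 5n ln n + 5n ln 31 − 5n + O(ln n)
      = 5n ln 5 + 5n ln 31 − 5n + O(ln n)
      = 5n (ln 155 − 1) + O(ln n).
Numerically ln(155) − 1 ≈ 4.0434.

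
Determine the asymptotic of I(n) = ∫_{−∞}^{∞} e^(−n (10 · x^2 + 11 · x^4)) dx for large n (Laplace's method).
I(n) ~ sqrt(π/(10n))

φ(x) = 10 · x^2 + 11 · x^4 has its unique global minimum at x* = 0 (since φ'(x) = 20x + 44x^3 = 0 only at x = 0 for real x with both coefficients positive, and φ → ∞ as |x| → ∞). At x* = 0, φ(0) = 0 and φ''(0) = 20. Laplace's method then gives
  I(n) ~ sqrt(2π / (n · φ''(0))) · e^(−n φ(0)) = sqrt(2π / (20n)) = sqrt(π/(10n)).
The 11 · x^4 term contributes only at subleading order (an O(1/n) relative correction).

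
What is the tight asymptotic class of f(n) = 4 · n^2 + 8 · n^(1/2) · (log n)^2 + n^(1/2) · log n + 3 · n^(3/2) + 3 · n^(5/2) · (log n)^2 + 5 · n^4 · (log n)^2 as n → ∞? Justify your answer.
f(n) ∈ Θ(n^4 · (log n)^2)

Compare the terms by growth order. For large n, n^a · (log n)^b dominates n^a' · (log n)^b' iff a > a', or (a = a' and b > b'). Ranking the 6 terms shows the dominant one is 5 · n^4 · (log n)^2. Hence f(n) ∈ Θ(n^4 · (log n)^2).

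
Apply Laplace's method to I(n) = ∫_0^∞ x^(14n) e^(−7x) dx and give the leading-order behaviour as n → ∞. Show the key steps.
I(n) ~ (sqrt(2π·14n) / 7) · (14n/(7e))^(14n)

Write the integrand as exp(14n ln x − 7x) and set f(x) = 14n ln x − 7x. Then f'(x) = 14n/x − 7 = 0 at x* = 14n/7, and f''(x*) = −14n/x*^2 = −7^2/(14n). Laplace's method (interior maximum) gives
  I(n) ~ e^(f(x*)) · sqrt(2π / |f''(x*)|)
        = exp(14n ln(14n/7) − 14n) · sqrt(2π · 14n / 7^2)
        = (14n/7)^(14n) e^(−14n) · sqrt(2π·14n) / 7
        = (sqrt(2π·14n) / 7) · (14n/(7e))^(14n).
This matches Γ(14n+1)/7^(14n+1) with Stirling applied to Γ.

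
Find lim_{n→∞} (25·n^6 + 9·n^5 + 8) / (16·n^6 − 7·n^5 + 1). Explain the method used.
lim = 25/16

For large n the leading n^6 terms dominate both numerator and denominator. Dividing top and bottom by n^6, every other term tends to 0, leaving 25/16.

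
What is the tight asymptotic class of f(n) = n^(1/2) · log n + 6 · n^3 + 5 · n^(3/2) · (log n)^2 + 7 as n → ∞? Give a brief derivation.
f(n) ∈ Θ(n^3)

Compare the terms by growth order. For large n, n^a · (log n)^b dominates n^a' · (log n)^b' iff a > a', or (a = a' and b > b'). Ranking the 4 terms shows the dominant one is 6 · n^3. Hence f(n) ∈ Θ(n^3).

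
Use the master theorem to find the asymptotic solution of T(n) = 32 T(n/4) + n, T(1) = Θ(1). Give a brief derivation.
T(n) = Θ(n^(log_4 32))

Master theorem: compare f(n) = n to n^(log_4 32) where log_4 32 ≈ 2.500. Since 1 < log_4 32, we have f(n) = O(n^(log_4 32 − ε)) for some ε > 0 — Case 1. Hence T(n) = Θ(n^(log_4 32)).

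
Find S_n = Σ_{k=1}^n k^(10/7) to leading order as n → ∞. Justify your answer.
S_n ~ (7/17) · n^(17/7)

Integral comparison: Σ_{k=1}^n k^(10/7) = ∫_0^n x^(10/7) dx + O(n^(10/7)). The integral is n^(1 + 10/7) / (1 + 10/7) = n^((10+7)/7) / ((10+7)/7) = (7/17) · n^(17/7).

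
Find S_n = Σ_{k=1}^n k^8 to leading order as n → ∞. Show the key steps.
S_n ~ n^9 / 9

By integral comparison (Euler-Maclaurin), Σ_{k=1}^n k^8 = ∫_0^n x^8 dx + O(n^8) = n^9/9 + O(n^8). (Equivalently, Faulhaber's formula gives the same leading term.)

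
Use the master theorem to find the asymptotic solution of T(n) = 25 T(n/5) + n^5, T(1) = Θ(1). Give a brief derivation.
T(n) = Θ(n^5)

log_5 25 ≈ 2.000. f(n) = n^5 dominates n^(log_5 25) since 5 > 2.000, and the regularity condition a·f(n/b) = 25·(n/5)^5 = (25/3125)·n^5 ≤ c·f(n) holds with c = 25/3125 ≈ 0.008 < 1. So this is Case 3: T(n) = Θ(f(n)) = Θ(n^5).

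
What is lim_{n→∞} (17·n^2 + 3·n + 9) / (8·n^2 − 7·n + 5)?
lim = 17/8

For large n the leading n^2 terms dominate both numerator and denominator. Dividing top and bottom by n^2, every other term tends to 0, leaving 17/8.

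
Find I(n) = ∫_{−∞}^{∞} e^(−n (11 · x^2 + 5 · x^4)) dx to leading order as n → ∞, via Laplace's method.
I(n) ~ sqrt(π/(11n))

φ(x) = 11 · x^2 + 5 · x^4 has its unique global minimum at x* = 0 (since φ'(x) = 22x + 20x^3 = 0 only at x = 0 for real x with both coefficients positive, and φ → ∞ as |x| → ∞). At x* = 0, φ(0) = 0 and φ''(0) = 22. Laplace's method then gives
  I(n) ~ sqrt(2π / (n · φ''(0))) · e^(−n φ(0)) = sqrt(2π / (22n)) = sqrt(π/(11n)).
The 5 · x^4 term contributes only at subleading order (an O(1/n) relative correction).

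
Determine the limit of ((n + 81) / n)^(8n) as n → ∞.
lim = e^648

Rewrite as (1 + 81/n)^(8n). By the standard limit (1 + x/n)^n → e^x, we have (1 + 81/n)^n → e^81, and raising to the 8th power gives e^648.
More precisely, ln[(1 + 81/n)^(8n)] = 8n · ln(1 + 81/n) = 8n · (81/n + O(1/n^2)) = 648 + O(1/n) → 648.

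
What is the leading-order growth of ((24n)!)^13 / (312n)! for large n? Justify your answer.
((24n)!)^13/(312n)! ~ ((2π·24n)^(12/2) / sqrt(13)) · 13^(−13·24n)  →  0

Write N = 24n. Stirling: N! ~ sqrt(2π N)(N/e)^N and (13N)! ~ sqrt(2π·13N)·(13N/e)^(13N).
  (N!)^13/(13N)! ~ (2π N)^(13/2) (N/e)^(13N) / [sqrt(2π·13N) (13N/e)^(13N)]
     = (2π N)^(13/2) / sqrt(2π·13N) · (N/(13N))^(13N)
     = (2π N)^((13−1)/2) / sqrt(13) · 13^(−13N).
Since 13^13 > 1, the factor 13^(−13N) decays exponentially, so the ratio → 0. Substituting N = 24n gives the stated form.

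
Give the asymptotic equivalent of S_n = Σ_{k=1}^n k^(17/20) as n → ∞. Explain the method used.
S_n ~ (20/37) · n^(37/20)

Integral comparison: Σ_{k=1}^n k^(17/20) = ∫_0^n x^(17/20) dx + O(n^(17/20)). The integral is n^(1 + 17/20) / (1 + 17/20) = n^((17+20)/20) / ((17+20)/20) = (20/37) · n^(37/20).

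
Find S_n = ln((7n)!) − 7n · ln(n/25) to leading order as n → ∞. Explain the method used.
S_n ~ 7n · (ln 175 − 1) + O(ln n)

Stirling: ln((7n)!) = 7n ln(7n) − 7n + O(ln n).
  S_n = 7n ln(7n) − 7n − 7n ln(n/25) + O(ln n)
      = 7n ln(7n) − 7n ln n + 7n ln 25 − 7n + O(ln n)
      = 7n ln 7 + 7n ln 25 − 7n + O(ln n)
      = 7n (ln 175 − 1) + O(ln n).
Numerically ln(175) − 1 ≈ 4.1648.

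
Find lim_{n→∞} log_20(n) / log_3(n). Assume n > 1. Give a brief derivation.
lim = ln(3) / ln(20) = log_20(3)

Change of base: log_20(n) = ln n / ln 20 and log_3(n) = ln n / ln 3. The ratio is (ln n / ln 20) · (ln 3 / ln n) = ln 3 / ln 20, a constant independent of n. So the limit is ln 3 / ln 20 = log_20(3).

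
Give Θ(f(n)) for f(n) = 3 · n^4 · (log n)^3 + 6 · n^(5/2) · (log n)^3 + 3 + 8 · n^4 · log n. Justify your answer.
f(n) ∈ Θ(n^4 · (log n)^3)

Compare the terms by growth order. For large n, n^a · (log n)^b dominates n^a' · (log n)^b' iff a > a', or (a = a' and b > b'). Ranking the 4 terms shows the dominant one is 3 · n^4 · (log n)^3. Hence f(n) ∈ Θ(n^4 · (log n)^3).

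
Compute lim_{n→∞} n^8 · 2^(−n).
lim = 0

Exponentials with base > 1 dominate every fixed polynomial: for any fixed c, n^c / 2^n → 0 as n → ∞ (e.g. by the ratio test, or by writing 2^n = e^(n ln 2) and noting e^(n ln 2) / n^c → ∞). Hence n^8 · 2^(−n) = n^8 / 2^n → 0.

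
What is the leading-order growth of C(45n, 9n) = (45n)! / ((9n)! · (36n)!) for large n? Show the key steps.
C(45n, 9n) ~ (3125/256)^(9n) · sqrt(5/(8π·9n))

Write N = 9n. Apply Stirling to each factorial:
  (5N)! ~ sqrt(2π·5N) · (5N/e)^(5N),
  N! ~ sqrt(2π N) · (N/e)^N,
  (4N)! ~ sqrt(2π·4N) · (4N/e)^(4N).
The exponential factors combine to (5N)^(5N) / (N^N · (4N)^(4N)) = 5^(5N)/4^(4N) = (5^5/4^4)^N = (3125/256)^N.
The square-root prefactors combine to sqrt(2π·5N) / (sqrt(2π N)·sqrt(2π·4N)) = sqrt(5 / (2π·4·N)) = sqrt(5/(8π·9n)).
Substituting N = 9n: C(45n, 9n) ~ (3125/256)^(9n) · sqrt(5/(8π·9n)).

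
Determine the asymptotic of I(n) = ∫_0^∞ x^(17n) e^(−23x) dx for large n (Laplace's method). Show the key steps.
I(n) ~ (sqrt(2π·17n) / 23) · (17n/(23e))^(17n)

Write the integrand as exp(17n ln x − 23x) and set f(x) = 17n ln x − 23x. Then f'(x) = 17n/x − 23 = 0 at x* = 17n/23, and f''(x*) = −17n/x*^2 = −23^2/(17n). Laplace's method (interior maximum) gives
  I(n) ~ e^(f(x*)) · sqrt(2π / |f''(x*)|)
        = exp(17n ln(17n/23) − 17n) · sqrt(2π · 17n / 23^2)
        = (17n/23)^(17n) e^(−17n) · sqrt(2π·17n) / 23
        = (sqrt(2π·17n) / 23) · (17n/(23e))^(17n).
This matches Γ(17n+1)/23^(17n+1) with Stirling applied to Γ.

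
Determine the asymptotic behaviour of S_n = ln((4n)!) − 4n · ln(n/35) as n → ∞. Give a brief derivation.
S_n ~ 4n · (ln 140 − 1) + O(ln n)

Stirling: ln((4n)!) = 4n ln(4n) − 4n + O(ln n).
  S_n = 4n ln(4n) − 4n − 4n ln(n/35) + O(ln n)
      = 4n ln(4n) − 4n ln n + 4n ln 35 − 4n + O(ln n)
      = 4n ln 4 + 4n ln 35 − 4n + O(ln n)
      = 4n (ln 140 − 1) + O(ln n).
Numerically ln(140) − 1 ≈ 3.9416.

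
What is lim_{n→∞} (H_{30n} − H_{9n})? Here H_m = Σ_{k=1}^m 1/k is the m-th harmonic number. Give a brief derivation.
lim = ln(30/9) = ln(10/3)

Euler-Maclaurin gives H_m = ln m + γ + 1/(2m) + O(1/m^2). The γ and O(1/m) terms cancel in the difference:
  H_{30n} − H_{9n} = ln(30n) − ln(9n) + O(1/n) = ln(30/9) + O(1/n).
Hence the limit is ln(30/9) = ln(10/3).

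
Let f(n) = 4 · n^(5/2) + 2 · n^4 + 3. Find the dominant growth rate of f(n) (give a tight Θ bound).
f(n) ∈ Θ(n^4)

Compare the terms by growth order. For large n, n^a · (log n)^b dominates n^a' · (log n)^b' iff a > a', or (a = a' and b > b'). Ranking the 3 terms shows the dominant one is 2 · n^4. Hence f(n) ∈ Θ(n^4).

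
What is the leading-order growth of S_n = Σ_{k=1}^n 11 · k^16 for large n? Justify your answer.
S_n ~ 11 · n^17 / 17

By integral comparison (Euler-Maclaurin), Σ_{k=1}^n 11 · k^16 = 11 · ∫_0^n x^16 dx + O(n^16) = 11 · n^17/17 + O(n^16). (Equivalently, Faulhaber's formula gives the same leading term.)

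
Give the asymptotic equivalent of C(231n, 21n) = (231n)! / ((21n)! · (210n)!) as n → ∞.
C(231n, 21n) ~ (285311670611/10000000000)^(21n) · sqrt(11/(20π·21n))

Write N = 21n. Apply Stirling to each factorial:
  (11N)! ~ sqrt(2π·11N) · (11N/e)^(11N),
  N! ~ sqrt(2π N) · (N/e)^N,
  (10N)! ~ sqrt(2π·10N) · (10N/e)^(10N).
The exponential factors combine to (11N)^(11N) / (N^N · (10N)^(10N)) = 11^(11N)/10^(10N) = (11^11/10^10)^N = (285311670611/10000000000)^N.
The square-root prefactors combine to sqrt(2π·11N) / (sqrt(2π N)·sqrt(2π·10N)) = sqrt(11 / (2π·10·N)) = sqrt(11/(20π·21n)).
Substituting N = 21n: C(231n, 21n) ~ (285311670611/10000000000)^(21n) · sqrt(11/(20π·21n)).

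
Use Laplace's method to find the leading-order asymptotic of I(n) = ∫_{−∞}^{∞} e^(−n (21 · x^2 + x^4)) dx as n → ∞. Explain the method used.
I(n) ~ sqrt(π/(21n))

φ(x) = 21 · x^2 + x^4 has its unique global minimum at x* = 0 (since φ'(x) = 42x + 4x^3 = 0 only at x = 0 for real x with both coefficients positive, and φ → ∞ as |x| → ∞). At x* = 0, φ(0) = 0 and φ''(0) = 42. Laplace's method then gives
  I(n) ~ sqrt(2π / (n · φ''(0))) · e^(−n φ(0)) = sqrt(2π / (42n)) = sqrt(π/(21n)).
The x^4 term contributes only at subleading order (an O(1/n) relative correction).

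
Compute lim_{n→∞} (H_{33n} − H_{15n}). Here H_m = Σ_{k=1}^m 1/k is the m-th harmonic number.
lim = ln(33/15) = ln(11/5)

Euler-Maclaurin gives H_m = ln m + γ + 1/(2m) + O(1/m^2). The γ and O(1/m) terms cancel in the difference:
  H_{33n} − H_{15n} = ln(33n) − ln(15n) + O(1/n) = ln(33/15) + O(1/n).
Hence the limit is ln(33/15) = ln(11/5).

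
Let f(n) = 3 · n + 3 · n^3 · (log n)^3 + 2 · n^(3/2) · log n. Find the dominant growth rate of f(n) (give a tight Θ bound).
f(n) ∈ Θ(n^3 · (log n)^3)

Compare the terms by growth order. For large n, n^a · (log n)^b dominates n^a' · (log n)^b' iff a > a', or (a = a' and b > b'). Ranking the 3 terms shows the dominant one is 3 · n^3 · (log n)^3. Hence f(n) ∈ Θ(n^3 · (log n)^3).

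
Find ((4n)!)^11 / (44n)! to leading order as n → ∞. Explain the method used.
((4n)!)^11/(44n)! ~ ((2π·4n)^(10/2) / sqrt(11)) · 11^(−11·4n)  →  0

Write N = 4n. Stirling: N! ~ sqrt(2π N)(N/e)^N and (11N)! ~ sqrt(2π·11N)·(11N/e)^(11N).
  (N!)^11/(11N)! ~ (2π N)^(11/2) (N/e)^(11N) / [sqrt(2π·11N) (11N/e)^(11N)]
     = (2π N)^(11/2) / sqrt(2π·11N) · (N/(11N))^(11N)
     = (2π N)^((11−1)/2) / sqrt(11) · 11^(−11N).
Since 11^11 > 1, the factor 11^(−11N) decays exponentially, so the ratio → 0. Substituting N = 4n gives the stated form.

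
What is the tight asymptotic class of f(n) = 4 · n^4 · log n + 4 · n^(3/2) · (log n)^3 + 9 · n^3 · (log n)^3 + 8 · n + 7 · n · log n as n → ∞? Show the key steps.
f(n) ∈ Θ(n^4 · log n)

Compare the terms by growth order. For large n, n^a · (log n)^b dominates n^a' · (log n)^b' iff a > a', or (a = a' and b > b'). Ranking the 5 terms shows the dominant one is 4 · n^4 · log n. Hence f(n) ∈ Θ(n^4 · log n).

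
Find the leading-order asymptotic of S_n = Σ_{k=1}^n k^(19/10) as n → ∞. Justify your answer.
S_n ~ (10/29) · n^(29/10)

Integral comparison: Σ_{k=1}^n k^(19/10) = ∫_0^n x^(19/10) dx + O(n^(19/10)). The integral is n^(1 + 19/10) / (1 + 19/10) = n^((19+10)/10) / ((19+10)/10) = (10/29) · n^(29/10).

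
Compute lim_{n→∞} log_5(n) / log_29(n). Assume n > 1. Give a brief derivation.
lim = ln(29) / ln(5) = log_5(29)

Change of base: log_5(n) = ln n / ln 5 and log_29(n) = ln n / ln 29. The ratio is (ln n / ln 5) · (ln 29 / ln n) = ln 29 / ln 5, a constant independent of n. So the limit is ln 29 / ln 5 = log_5(29).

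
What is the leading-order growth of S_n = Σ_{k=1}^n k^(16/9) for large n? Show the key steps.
S_n ~ (9/25) · n^(25/9)

Integral comparison: Σ_{k=1}^n k^(16/9) = ∫_0^n x^(16/9) dx + O(n^(16/9)). The integral is n^(1 + 16/9) / (1 + 16/9) = n^((16+9)/9) / ((16+9)/9) = (9/25) · n^(25/9).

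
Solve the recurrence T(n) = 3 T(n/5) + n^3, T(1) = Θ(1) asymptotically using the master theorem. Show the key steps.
T(n) = Θ(n^3)

log_5 3 ≈ 0.683. f(n) = n^3 dominates n^(log_5 3) since 3 > 0.683, and the regularity condition a·f(n/b) = 3·(n/5)^3 = (3/125)·n^3 ≤ c·f(n) holds with c = 3/125 ≈ 0.024 < 1. So this is Case 3: T(n) = Θ(f(n)) = Θ(n^3).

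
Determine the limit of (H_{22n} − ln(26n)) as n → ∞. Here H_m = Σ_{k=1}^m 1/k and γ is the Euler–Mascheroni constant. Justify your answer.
lim = ln(11/13) + γ

By Euler-Maclaurin, H_m = ln m + γ + O(1/m). So
  H_{22n} − ln(26n) = ln(22n) + γ − ln(26n) + O(1/n)
                       = ln(22/26) + γ + O(1/n).
Hence the limit is ln(22/26) + γ (= ln(11/13)).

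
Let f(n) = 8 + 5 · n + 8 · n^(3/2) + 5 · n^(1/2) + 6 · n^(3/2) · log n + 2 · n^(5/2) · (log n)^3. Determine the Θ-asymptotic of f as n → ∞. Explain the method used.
f(n) ∈ Θ(n^(5/2) · (log n)^3)

Compare the terms by growth order. For large n, n^a · (log n)^b dominates n^a' · (log n)^b' iff a > a', or (a = a' and b > b'). Ranking the 6 terms shows the dominant one is 2 · n^(5/2) · (log n)^3. Hence f(n) ∈ Θ(n^(5/2) · (log n)^3).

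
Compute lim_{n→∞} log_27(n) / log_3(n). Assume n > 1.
lim = ln(3) / ln(27) = log_27(3)

Change of base: log_27(n) = ln n / ln 27 and log_3(n) = ln n / ln 3. The ratio is (ln n / ln 27) · (ln 3 / ln n) = ln 3 / ln 27, a constant independent of n. So the limit is ln 3 / ln 27 = log_27(3).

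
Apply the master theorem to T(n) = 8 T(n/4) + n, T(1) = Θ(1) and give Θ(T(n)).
T(n) = Θ(n^(log_4 8))

Master theorem: compare f(n) = n to n^(log_4 8) where log_4 8 ≈ 1.500. Since 1 < log_4 8, we have f(n) = O(n^(log_4 8 − ε)) for some ε > 0 — Case 1. Hence T(n) = Θ(n^(log_4 8)).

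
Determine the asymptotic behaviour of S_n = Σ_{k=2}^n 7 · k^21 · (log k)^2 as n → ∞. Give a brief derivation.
S_n ~ 7 · n^22 · (log n)^2 / 22

By integral comparison, S_n = ∫_1^n 7 · x^21 · (log x)^2 dx + O(n^21 · (log n)^2). For the integral, the leading term of ∫_1^n x^21 (log x)^2 dx is n^22/22 · (log n)^2 (by repeated integration by parts; each step lowers the log-exponent and produces a relatively O(1/log n) correction). Hence S_n ~ 7 · n^22 · (log n)^2 / 22.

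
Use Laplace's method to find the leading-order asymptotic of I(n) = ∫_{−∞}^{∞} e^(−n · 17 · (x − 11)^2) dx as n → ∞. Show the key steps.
I(n) = sqrt(π/(17n))

Here φ(x) = 17 · (x − 11)^2 has its unique minimum at x* = 11 with φ(x*) = 0 and φ''(x*) = 34. Laplace's method gives
  I(n) ~ e^(−n φ(x*)) · sqrt(2π / (n · φ''(x*))) = sqrt(2π / (34n)) = sqrt(π/(17n)).
This is exact: substituting u = (x − 11)·sqrt(17n) gives I(n) = (1/sqrt(17n)) ∫_{−∞}^{∞} e^(−u^2) du = sqrt(π/(17n)).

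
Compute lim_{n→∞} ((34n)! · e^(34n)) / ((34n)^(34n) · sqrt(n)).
lim = sqrt(2π·34)

Stirling: (34n)! ~ sqrt(2π·34n) · (34n/e)^(34n). Hence
  (34n)! · e^(34n) / (34n)^(34n) ~ sqrt(2π·34n).
Dividing by sqrt(n): sqrt(2π·34n) / sqrt(n) = sqrt(2π·34) · n^((1−1)/2), so the limit is sqrt(2π·34).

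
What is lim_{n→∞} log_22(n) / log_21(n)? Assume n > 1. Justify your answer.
lim = ln(21) / ln(22) = log_22(21)

Change of base: log_22(n) = ln n / ln 22 and log_21(n) = ln n / ln 21. The ratio is (ln n / ln 22) · (ln 21 / ln n) = ln 21 / ln 22, a constant independent of n. So the limit is ln 21 / ln 22 = log_22(21).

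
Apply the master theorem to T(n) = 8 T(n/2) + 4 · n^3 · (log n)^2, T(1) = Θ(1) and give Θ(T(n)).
T(n) = Θ(n^3 · (log n)^3)

Here log_2 8 = 3 and f(n) = 4 · n^3 · (log n)^2 = Θ(n^(log_2 8) · (log n)^2). This is the extended Case 2 of the master theorem (f matches the critical exponent up to log factors), giving T(n) = Θ(n^(log_2 8) · (log n)^(2+1)) = Θ(n^3 · (log n)^3).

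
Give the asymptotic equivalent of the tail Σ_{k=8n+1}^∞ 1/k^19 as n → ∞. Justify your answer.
Σ_{k>8n} 1/k^19 ~ 1/(18 · (8n)^18)

Compare to the integral: ∫_{8n}^∞ x^(−19) dx = [−x^(−18)/18]_{8n}^∞ = 1/((19−1)·(8n)^18). Euler-Maclaurin then gives
  Σ_{k>8n} 1/k^19 = ∫_{8n}^∞ dx/x^19 − 1/(2·(8n)^19) + O(1/(8n)^20).
(Equivalently this is ζ(19) − Σ_{k≤8n} 1/k^19.)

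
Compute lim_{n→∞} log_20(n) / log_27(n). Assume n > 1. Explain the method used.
lim = ln(27) / ln(20) = log_20(27)

Change of base: log_20(n) = ln n / ln 20 and log_27(n) = ln n / ln 27. The ratio is (ln n / ln 20) · (ln 27 / ln n) = ln 27 / ln 20, a constant independent of n. So the limit is ln 27 / ln 20 = log_20(27).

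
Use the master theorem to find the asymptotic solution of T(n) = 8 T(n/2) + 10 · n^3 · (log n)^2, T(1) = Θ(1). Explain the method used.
T(n) = Θ(n^3 · (log n)^3)

Here log_2 8 = 3 and f(n) = 10 · n^3 · (log n)^2 = Θ(n^(log_2 8) · (log n)^2). This is the extended Case 2 of the master theorem (f matches the critical exponent up to log factors), giving T(n) = Θ(n^(log_2 8) · (log n)^(2+1)) = Θ(n^3 · (log n)^3).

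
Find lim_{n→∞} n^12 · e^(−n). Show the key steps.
lim = 0

Exponentials with base > 1 dominate every fixed polynomial: for any fixed c, n^c / e^n → 0 as n → ∞ (e.g. by the ratio test, or since e^n grows faster than any power of n). Hence n^12 · e^(−n) = n^12 / e^n → 0.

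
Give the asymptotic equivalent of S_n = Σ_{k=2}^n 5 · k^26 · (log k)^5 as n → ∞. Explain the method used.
S_n ~ 5 · n^27 · (log n)^5 / 27

By integral comparison, S_n = ∫_1^n 5 · x^26 · (log x)^5 dx + O(n^26 · (log n)^5). For the integral, the leading term of ∫_1^n x^26 (log x)^5 dx is n^27/27 · (log n)^5 (by repeated integration by parts; each step lowers the log-exponent and produces a relatively O(1/log n) correction). Hence S_n ~ 5 · n^27 · (log n)^5 / 27.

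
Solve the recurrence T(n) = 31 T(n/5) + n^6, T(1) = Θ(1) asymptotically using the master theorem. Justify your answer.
T(n) = Θ(n^6)

log_5 31 ≈ 2.134. f(n) = n^6 dominates n^(log_5 31) since 6 > 2.134, and the regularity condition a·f(n/b) = 31·(n/5)^6 = (31/15625)·n^6 ≤ c·f(n) holds with c = 31/15625 ≈ 0.00198 < 1. So this is Case 3: T(n) = Θ(f(n)) = Θ(n^6).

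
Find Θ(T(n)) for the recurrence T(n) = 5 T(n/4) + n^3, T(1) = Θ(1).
T(n) = Θ(n^3)

log_4 5 ≈ 1.161. f(n) = n^3 dominates n^(log_4 5) since 3 > 1.161, and the regularity condition a·f(n/b) = 5·(n/4)^3 = (5/64)·n^3 ≤ c·f(n) holds with c = 5/64 ≈ 0.0781 < 1. So this is Case 3: T(n) = Θ(f(n)) = Θ(n^3).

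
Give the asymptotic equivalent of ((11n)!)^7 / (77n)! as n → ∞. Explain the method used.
((11n)!)^7/(77n)! ~ ((2π·11n)^(6/2) / sqrt(7)) · 7^(−7·11n)  →  0

Write N = 11n. Stirling: N! ~ sqrt(2π N)(N/e)^N and (7N)! ~ sqrt(2π·7N)·(7N/e)^(7N).
  (N!)^7/(7N)! ~ (2π N)^(7/2) (N/e)^(7N) / [sqrt(2π·7N) (7N/e)^(7N)]
     = (2π N)^(7/2) / sqrt(2π·7N) · (N/(7N))^(7N)
     = (2π N)^((7−1)/2) / sqrt(7) · 7^(−7N).
Since 7^7 > 1, the factor 7^(−7N) decays exponentially, so the ratio → 0. Substituting N = 11n gives the stated form.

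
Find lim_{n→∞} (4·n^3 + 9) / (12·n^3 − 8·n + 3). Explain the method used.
lim = 4/12 = 1/3

For large n the leading n^3 terms dominate both numerator and denominator. Dividing top and bottom by n^3, every other term tends to 0, leaving 4/12 = 1/3.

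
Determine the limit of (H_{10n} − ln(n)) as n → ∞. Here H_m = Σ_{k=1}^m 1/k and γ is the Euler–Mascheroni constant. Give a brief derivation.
lim = ln 10 + γ

By Euler-Maclaurin, H_m = ln m + γ + O(1/m). So
  H_{10n} − ln(n) = ln(10n) + γ − ln(n) + O(1/n)
                       = ln(10/1) + γ + O(1/n).
Hence the limit is ln(10/1) + γ.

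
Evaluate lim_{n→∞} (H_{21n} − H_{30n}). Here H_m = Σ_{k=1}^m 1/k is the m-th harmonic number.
lim = ln(21/30) = ln(7/10)

Euler-Maclaurin gives H_m = ln m + γ + 1/(2m) + O(1/m^2). The γ and O(1/m) terms cancel in the difference:
  H_{21n} − H_{30n} = ln(21n) − ln(30n) + O(1/n) = ln(21/30) + O(1/n).
Hence the limit is ln(21/30) = ln(7/10).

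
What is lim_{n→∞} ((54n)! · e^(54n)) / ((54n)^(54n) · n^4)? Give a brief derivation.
lim = 0

Stirling: (54n)! ~ sqrt(2π·54n) · (54n/e)^(54n). Hence
  (54n)! · e^(54n) / (54n)^(54n) ~ sqrt(2π·54n).
Dividing by n^4: sqrt(2π·54n) / n^4 = sqrt(2π·54) · n^((1−8)/2), so the expression behaves like sqrt(2π·54) · n^((1−8)/2) → 0.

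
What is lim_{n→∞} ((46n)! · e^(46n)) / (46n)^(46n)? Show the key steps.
lim = ∞

Stirling: (46n)! ~ sqrt(2π·46n) · (46n/e)^(46n). Hence
  (46n)! · e^(46n) / (46n)^(46n) ~ sqrt(2π·46n) = sqrt(2π·46) · sqrt(n) → ∞.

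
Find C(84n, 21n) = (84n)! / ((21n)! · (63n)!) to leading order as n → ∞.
C(84n, 21n) ~ (256/27)^(21n) · sqrt(2/(3π·21n))

Write N = 21n. Apply Stirling to each factorial:
  (4N)! ~ sqrt(2π·4N) · (4N/e)^(4N),
  N! ~ sqrt(2π N) · (N/e)^N,
  (3N)! ~ sqrt(2π·3N) · (3N/e)^(3N).
The exponential factors combine to (4N)^(4N) / (N^N · (3N)^(3N)) = 4^(4N)/3^(3N) = (4^4/3^3)^N = (256/27)^N.
The square-root prefactors combine to sqrt(2π·4N) / (sqrt(2π N)·sqrt(2π·3N)) = sqrt(4 / (2π·3·N)) = sqrt(2/(3π·21n)).
Substituting N = 21n: C(84n, 21n) ~ (256/27)^(21n) · sqrt(2/(3π·21n)).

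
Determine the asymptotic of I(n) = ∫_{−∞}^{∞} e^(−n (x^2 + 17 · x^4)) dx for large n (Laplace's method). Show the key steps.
I(n) ~ sqrt(π/n)

φ(x) = x^2 + 17 · x^4 has its unique global minimum at x* = 0 (since φ'(x) = 2x + 68x^3 = 0 only at x = 0 for real x with both coefficients positive, and φ → ∞ as |x| → ∞). At x* = 0, φ(0) = 0 and φ''(0) = 2. Laplace's method then gives
  I(n) ~ sqrt(2π / (n · φ''(0))) · e^(−n φ(0)) = sqrt(2π / (2n)) = sqrt(π/n).
The 17 · x^4 term contributes only at subleading order (an O(1/n) relative correction).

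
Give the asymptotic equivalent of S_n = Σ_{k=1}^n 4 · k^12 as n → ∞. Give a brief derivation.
S_n ~ 4 · n^13 / 13

By integral comparison (Euler-Maclaurin), Σ_{k=1}^n 4 · k^12 = 4 · ∫_0^n x^12 dx + O(n^12) = 4 · n^13/13 + O(n^12). (Equivalently, Faulhaber's formula gives the same leading term.)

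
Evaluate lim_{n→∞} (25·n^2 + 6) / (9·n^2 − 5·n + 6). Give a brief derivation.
lim = 25/9

For large n the leading n^2 terms dominate both numerator and denominator. Dividing top and bottom by n^2, every other term tends to 0, leaving 25/9.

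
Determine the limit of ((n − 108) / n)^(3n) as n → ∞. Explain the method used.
lim = e^(−324)

Rewrite as (1 − 108/n)^(3n). By the standard limit (1 + x/n)^n → e^x, we have (1 − 108/n)^n → e^(−108), and raising to the 3rd power gives e^(−324).
More precisely, ln[(1 − 108/n)^(3n)] = 3n · ln(1 − 108/n) = 3n · (-108/n + O(1/n^2)) = -324 + O(1/n) → -324.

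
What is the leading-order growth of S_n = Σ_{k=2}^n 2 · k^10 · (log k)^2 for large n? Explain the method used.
S_n ~ 2 · n^11 · (log n)^2 / 11

By integral comparison, S_n = ∫_1^n 2 · x^10 · (log x)^2 dx + O(n^10 · (log n)^2). For the integral, the leading term of ∫_1^n x^10 (log x)^2 dx is n^11/11 · (log n)^2 (by repeated integration by parts; each step lowers the log-exponent and produces a relatively O(1/log n) correction). Hence S_n ~ 2 · n^11 · (log n)^2 / 11.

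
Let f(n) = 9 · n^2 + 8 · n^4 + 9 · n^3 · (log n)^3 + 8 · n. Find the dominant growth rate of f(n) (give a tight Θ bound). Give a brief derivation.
f(n) ∈ Θ(n^4)

Compare the terms by growth order. For large n, n^a · (log n)^b dominates n^a' · (log n)^b' iff a > a', or (a = a' and b > b'). Ranking the 4 terms shows the dominant one is 8 · n^4. Hence f(n) ∈ Θ(n^4).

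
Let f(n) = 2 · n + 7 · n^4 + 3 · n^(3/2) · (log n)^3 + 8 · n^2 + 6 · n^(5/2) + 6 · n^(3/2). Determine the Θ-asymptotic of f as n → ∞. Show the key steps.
f(n) ∈ Θ(n^4)

Compare the terms by growth order. For large n, n^a · (log n)^b dominates n^a' · (log n)^b' iff a > a', or (a = a' and b > b'). Ranking the 6 terms shows the dominant one is 7 · n^4. Hence f(n) ∈ Θ(n^4).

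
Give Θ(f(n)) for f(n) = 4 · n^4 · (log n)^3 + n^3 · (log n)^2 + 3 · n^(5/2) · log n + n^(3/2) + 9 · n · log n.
f(n) ∈ Θ(n^4 · (log n)^3)

Compare the terms by growth order. For large n, n^a · (log n)^b dominates n^a' · (log n)^b' iff a > a', or (a = a' and b > b'). Ranking the 5 terms shows the dominant one is 4 · n^4 · (log n)^3. Hence f(n) ∈ Θ(n^4 · (log n)^3).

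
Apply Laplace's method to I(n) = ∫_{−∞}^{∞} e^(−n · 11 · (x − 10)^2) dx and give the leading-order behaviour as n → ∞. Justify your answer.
I(n) = sqrt(π/(11n))

Here φ(x) = 11 · (x − 10)^2 has its unique minimum at x* = 10 with φ(x*) = 0 and φ''(x*) = 22. Laplace's method gives
  I(n) ~ e^(−n φ(x*)) · sqrt(2π / (n · φ''(x*))) = sqrt(2π / (22n)) = sqrt(π/(11n)).
This is exact: substituting u = (x − 10)·sqrt(11n) gives I(n) = (1/sqrt(11n)) ∫_{−∞}^{∞} e^(−u^2) du = sqrt(π/(11n)).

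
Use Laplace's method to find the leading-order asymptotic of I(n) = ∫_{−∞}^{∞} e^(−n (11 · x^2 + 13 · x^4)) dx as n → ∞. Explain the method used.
I(n) ~ sqrt(π/(11n))

φ(x) = 11 · x^2 + 13 · x^4 has its unique global minimum at x* = 0 (since φ'(x) = 22x + 52x^3 = 0 only at x = 0 for real x with both coefficients positive, and φ → ∞ as |x| → ∞). At x* = 0, φ(0) = 0 and φ''(0) = 22. Laplace's method then gives
  I(n) ~ sqrt(2π / (n · φ''(0))) · e^(−n φ(0)) = sqrt(2π / (22n)) = sqrt(π/(11n)).
The 13 · x^4 term contributes only at subleading order (an O(1/n) relative correction).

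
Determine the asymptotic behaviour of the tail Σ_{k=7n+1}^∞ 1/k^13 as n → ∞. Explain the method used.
Σ_{k>7n} 1/k^13 ~ 1/(12 · (7n)^12)

Compare to the integral: ∫_{7n}^∞ x^(−13) dx = [−x^(−12)/12]_{7n}^∞ = 1/((13−1)·(7n)^12). Euler-Maclaurin then gives
  Σ_{k>7n} 1/k^13 = ∫_{7n}^∞ dx/x^13 − 1/(2·(7n)^13) + O(1/(7n)^14).
(Equivalently this is ζ(13) − Σ_{k≤7n} 1/k^13.)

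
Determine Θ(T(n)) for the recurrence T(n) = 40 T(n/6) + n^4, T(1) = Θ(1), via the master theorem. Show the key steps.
T(n) = Θ(n^4)

log_6 40 ≈ 2.059. f(n) = n^4 dominates n^(log_6 40) since 4 > 2.059, and the regularity condition a·f(n/b) = 40·(n/6)^4 = (40/1296)·n^4 ≤ c·f(n) holds with c = 40/1296 ≈ 0.0309 < 1. So this is Case 3: T(n) = Θ(f(n)) = Θ(n^4).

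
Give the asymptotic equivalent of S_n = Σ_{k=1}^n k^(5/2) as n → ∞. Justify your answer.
S_n ~ (2/7) · n^(7/2)

Integral comparison: Σ_{k=1}^n k^(5/2) = ∫_0^n x^(5/2) dx + O(n^(5/2)). The integral is n^(1 + 5/2) / (1 + 5/2) = n^((5+2)/2) / ((5+2)/2) = (2/7) · n^(7/2).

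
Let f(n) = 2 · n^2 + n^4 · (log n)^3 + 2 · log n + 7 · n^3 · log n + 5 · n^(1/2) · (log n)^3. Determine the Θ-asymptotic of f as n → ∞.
f(n) ∈ Θ(n^4 · (log n)^3)

Compare the terms by growth order. For large n, n^a · (log n)^b dominates n^a' · (log n)^b' iff a > a', or (a = a' and b > b'). Ranking the 5 terms shows the dominant one is n^4 · (log n)^3. Hence f(n) ∈ Θ(n^4 · (log n)^3).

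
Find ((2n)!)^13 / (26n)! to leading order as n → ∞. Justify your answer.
((2n)!)^13/(26n)! ~ ((2π·2n)^(12/2) / sqrt(13)) · 13^(−13·2n)  →  0

Write N = 2n. Stirling: N! ~ sqrt(2π N)(N/e)^N and (13N)! ~ sqrt(2π·13N)·(13N/e)^(13N).
  (N!)^13/(13N)! ~ (2π N)^(13/2) (N/e)^(13N) / [sqrt(2π·13N) (13N/e)^(13N)]
     = (2π N)^(13/2) / sqrt(2π·13N) · (N/(13N))^(13N)
     = (2π N)^((13−1)/2) / sqrt(13) · 13^(−13N).
Since 13^13 > 1, the factor 13^(−13N) decays exponentially, so the ratio → 0. Substituting N = 2n gives the stated form.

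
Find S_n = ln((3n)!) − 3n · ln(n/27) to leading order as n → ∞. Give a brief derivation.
S_n ~ 3n · (ln 81 − 1) + O(ln n)

Stirling: ln((3n)!) = 3n ln(3n) − 3n + O(ln n).
  S_n = 3n ln(3n) − 3n − 3n ln(n/27) + O(ln n)
      = 3n ln(3n) − 3n ln n + 3n ln 27 − 3n + O(ln n)
      = 3n ln 3 + 3n ln 27 − 3n + O(ln n)
      = 3n (ln 81 − 1) + O(ln n).
Numerically ln(81) − 1 ≈ 3.3944.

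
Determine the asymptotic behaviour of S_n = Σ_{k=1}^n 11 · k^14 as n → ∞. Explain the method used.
S_n ~ 11 · n^15 / 15

By integral comparison (Euler-Maclaurin), Σ_{k=1}^n 11 · k^14 = 11 · ∫_0^n x^14 dx + O(n^14) = 11 · n^15/15 + O(n^14). (Equivalently, Faulhaber's formula gives the same leading term.)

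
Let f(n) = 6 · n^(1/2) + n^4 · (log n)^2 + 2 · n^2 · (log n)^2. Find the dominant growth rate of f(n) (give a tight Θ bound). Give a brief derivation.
f(n) ∈ Θ(n^4 · (log n)^2)

Compare the terms by growth order. For large n, n^a · (log n)^b dominates n^a' · (log n)^b' iff a > a', or (a = a' and b > b'). Ranking the 3 terms shows the dominant one is n^4 · (log n)^2. Hence f(n) ∈ Θ(n^4 · (log n)^2).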